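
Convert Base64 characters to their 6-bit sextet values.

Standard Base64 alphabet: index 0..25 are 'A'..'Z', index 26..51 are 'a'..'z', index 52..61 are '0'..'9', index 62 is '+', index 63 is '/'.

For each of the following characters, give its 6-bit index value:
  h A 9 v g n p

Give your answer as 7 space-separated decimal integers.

'h': a..z range, 26 + ord('h') − ord('a') = 33
'A': A..Z range, ord('A') − ord('A') = 0
'9': 0..9 range, 52 + ord('9') − ord('0') = 61
'v': a..z range, 26 + ord('v') − ord('a') = 47
'g': a..z range, 26 + ord('g') − ord('a') = 32
'n': a..z range, 26 + ord('n') − ord('a') = 39
'p': a..z range, 26 + ord('p') − ord('a') = 41

Answer: 33 0 61 47 32 39 41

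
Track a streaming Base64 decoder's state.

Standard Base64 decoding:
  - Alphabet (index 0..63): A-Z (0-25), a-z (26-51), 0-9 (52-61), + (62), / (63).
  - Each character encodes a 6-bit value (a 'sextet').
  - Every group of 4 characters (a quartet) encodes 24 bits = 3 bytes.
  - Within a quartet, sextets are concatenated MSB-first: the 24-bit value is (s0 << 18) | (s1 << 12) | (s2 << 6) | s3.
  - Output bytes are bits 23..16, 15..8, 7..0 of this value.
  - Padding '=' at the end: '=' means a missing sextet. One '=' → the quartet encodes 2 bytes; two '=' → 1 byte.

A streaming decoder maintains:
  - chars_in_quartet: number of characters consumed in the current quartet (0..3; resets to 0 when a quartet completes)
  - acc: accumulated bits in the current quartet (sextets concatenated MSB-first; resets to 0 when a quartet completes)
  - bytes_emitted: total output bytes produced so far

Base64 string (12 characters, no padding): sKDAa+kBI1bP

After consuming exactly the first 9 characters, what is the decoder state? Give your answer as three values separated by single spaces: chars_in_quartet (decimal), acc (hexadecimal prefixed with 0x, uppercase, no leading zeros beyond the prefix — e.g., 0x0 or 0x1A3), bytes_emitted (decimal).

Answer: 1 0x8 6

Derivation:
After char 0 ('s'=44): chars_in_quartet=1 acc=0x2C bytes_emitted=0
After char 1 ('K'=10): chars_in_quartet=2 acc=0xB0A bytes_emitted=0
After char 2 ('D'=3): chars_in_quartet=3 acc=0x2C283 bytes_emitted=0
After char 3 ('A'=0): chars_in_quartet=4 acc=0xB0A0C0 -> emit B0 A0 C0, reset; bytes_emitted=3
After char 4 ('a'=26): chars_in_quartet=1 acc=0x1A bytes_emitted=3
After char 5 ('+'=62): chars_in_quartet=2 acc=0x6BE bytes_emitted=3
After char 6 ('k'=36): chars_in_quartet=3 acc=0x1AFA4 bytes_emitted=3
After char 7 ('B'=1): chars_in_quartet=4 acc=0x6BE901 -> emit 6B E9 01, reset; bytes_emitted=6
After char 8 ('I'=8): chars_in_quartet=1 acc=0x8 bytes_emitted=6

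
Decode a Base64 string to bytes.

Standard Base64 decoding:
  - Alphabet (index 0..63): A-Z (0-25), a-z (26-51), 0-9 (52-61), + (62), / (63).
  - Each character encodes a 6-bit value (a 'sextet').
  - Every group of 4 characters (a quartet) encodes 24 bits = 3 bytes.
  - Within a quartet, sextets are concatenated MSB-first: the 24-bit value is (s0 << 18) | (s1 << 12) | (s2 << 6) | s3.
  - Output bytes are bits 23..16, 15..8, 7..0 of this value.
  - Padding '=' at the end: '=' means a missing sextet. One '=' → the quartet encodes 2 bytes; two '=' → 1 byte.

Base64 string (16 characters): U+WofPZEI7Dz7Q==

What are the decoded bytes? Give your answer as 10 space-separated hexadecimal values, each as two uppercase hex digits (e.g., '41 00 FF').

Answer: 53 E5 A8 7C F6 44 23 B0 F3 ED

Derivation:
After char 0 ('U'=20): chars_in_quartet=1 acc=0x14 bytes_emitted=0
After char 1 ('+'=62): chars_in_quartet=2 acc=0x53E bytes_emitted=0
After char 2 ('W'=22): chars_in_quartet=3 acc=0x14F96 bytes_emitted=0
After char 3 ('o'=40): chars_in_quartet=4 acc=0x53E5A8 -> emit 53 E5 A8, reset; bytes_emitted=3
After char 4 ('f'=31): chars_in_quartet=1 acc=0x1F bytes_emitted=3
After char 5 ('P'=15): chars_in_quartet=2 acc=0x7CF bytes_emitted=3
After char 6 ('Z'=25): chars_in_quartet=3 acc=0x1F3D9 bytes_emitted=3
After char 7 ('E'=4): chars_in_quartet=4 acc=0x7CF644 -> emit 7C F6 44, reset; bytes_emitted=6
After char 8 ('I'=8): chars_in_quartet=1 acc=0x8 bytes_emitted=6
After char 9 ('7'=59): chars_in_quartet=2 acc=0x23B bytes_emitted=6
After char 10 ('D'=3): chars_in_quartet=3 acc=0x8EC3 bytes_emitted=6
After char 11 ('z'=51): chars_in_quartet=4 acc=0x23B0F3 -> emit 23 B0 F3, reset; bytes_emitted=9
After char 12 ('7'=59): chars_in_quartet=1 acc=0x3B bytes_emitted=9
After char 13 ('Q'=16): chars_in_quartet=2 acc=0xED0 bytes_emitted=9
Padding '==': partial quartet acc=0xED0 -> emit ED; bytes_emitted=10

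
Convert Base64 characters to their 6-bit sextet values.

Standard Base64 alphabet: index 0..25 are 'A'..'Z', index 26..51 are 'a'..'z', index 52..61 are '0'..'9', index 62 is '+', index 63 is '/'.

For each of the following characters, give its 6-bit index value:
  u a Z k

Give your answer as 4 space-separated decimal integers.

'u': a..z range, 26 + ord('u') − ord('a') = 46
'a': a..z range, 26 + ord('a') − ord('a') = 26
'Z': A..Z range, ord('Z') − ord('A') = 25
'k': a..z range, 26 + ord('k') − ord('a') = 36

Answer: 46 26 25 36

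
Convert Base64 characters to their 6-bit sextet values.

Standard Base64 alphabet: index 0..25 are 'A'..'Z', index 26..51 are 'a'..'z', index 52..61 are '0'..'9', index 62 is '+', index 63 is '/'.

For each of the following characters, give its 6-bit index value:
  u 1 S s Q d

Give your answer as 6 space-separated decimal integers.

'u': a..z range, 26 + ord('u') − ord('a') = 46
'1': 0..9 range, 52 + ord('1') − ord('0') = 53
'S': A..Z range, ord('S') − ord('A') = 18
's': a..z range, 26 + ord('s') − ord('a') = 44
'Q': A..Z range, ord('Q') − ord('A') = 16
'd': a..z range, 26 + ord('d') − ord('a') = 29

Answer: 46 53 18 44 16 29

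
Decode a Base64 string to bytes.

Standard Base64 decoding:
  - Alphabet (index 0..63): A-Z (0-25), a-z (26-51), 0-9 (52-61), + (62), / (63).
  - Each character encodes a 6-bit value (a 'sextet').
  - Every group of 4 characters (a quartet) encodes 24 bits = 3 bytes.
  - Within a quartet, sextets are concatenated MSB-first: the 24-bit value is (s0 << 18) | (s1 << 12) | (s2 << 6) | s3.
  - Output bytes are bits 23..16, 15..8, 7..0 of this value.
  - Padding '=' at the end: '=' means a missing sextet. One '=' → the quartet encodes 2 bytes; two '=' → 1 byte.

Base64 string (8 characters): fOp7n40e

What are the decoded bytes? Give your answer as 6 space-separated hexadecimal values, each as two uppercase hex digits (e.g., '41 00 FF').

After char 0 ('f'=31): chars_in_quartet=1 acc=0x1F bytes_emitted=0
After char 1 ('O'=14): chars_in_quartet=2 acc=0x7CE bytes_emitted=0
After char 2 ('p'=41): chars_in_quartet=3 acc=0x1F3A9 bytes_emitted=0
After char 3 ('7'=59): chars_in_quartet=4 acc=0x7CEA7B -> emit 7C EA 7B, reset; bytes_emitted=3
After char 4 ('n'=39): chars_in_quartet=1 acc=0x27 bytes_emitted=3
After char 5 ('4'=56): chars_in_quartet=2 acc=0x9F8 bytes_emitted=3
After char 6 ('0'=52): chars_in_quartet=3 acc=0x27E34 bytes_emitted=3
After char 7 ('e'=30): chars_in_quartet=4 acc=0x9F8D1E -> emit 9F 8D 1E, reset; bytes_emitted=6

Answer: 7C EA 7B 9F 8D 1E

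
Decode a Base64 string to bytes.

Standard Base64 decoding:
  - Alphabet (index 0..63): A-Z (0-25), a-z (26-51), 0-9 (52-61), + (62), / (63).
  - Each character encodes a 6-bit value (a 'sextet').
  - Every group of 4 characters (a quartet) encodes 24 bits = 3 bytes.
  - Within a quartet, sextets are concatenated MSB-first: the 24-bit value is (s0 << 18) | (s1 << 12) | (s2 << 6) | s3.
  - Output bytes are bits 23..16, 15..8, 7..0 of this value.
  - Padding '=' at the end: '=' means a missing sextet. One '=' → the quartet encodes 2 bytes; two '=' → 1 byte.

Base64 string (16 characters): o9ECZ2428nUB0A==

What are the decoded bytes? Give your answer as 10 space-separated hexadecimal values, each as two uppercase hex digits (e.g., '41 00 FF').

After char 0 ('o'=40): chars_in_quartet=1 acc=0x28 bytes_emitted=0
After char 1 ('9'=61): chars_in_quartet=2 acc=0xA3D bytes_emitted=0
After char 2 ('E'=4): chars_in_quartet=3 acc=0x28F44 bytes_emitted=0
After char 3 ('C'=2): chars_in_quartet=4 acc=0xA3D102 -> emit A3 D1 02, reset; bytes_emitted=3
After char 4 ('Z'=25): chars_in_quartet=1 acc=0x19 bytes_emitted=3
After char 5 ('2'=54): chars_in_quartet=2 acc=0x676 bytes_emitted=3
After char 6 ('4'=56): chars_in_quartet=3 acc=0x19DB8 bytes_emitted=3
After char 7 ('2'=54): chars_in_quartet=4 acc=0x676E36 -> emit 67 6E 36, reset; bytes_emitted=6
After char 8 ('8'=60): chars_in_quartet=1 acc=0x3C bytes_emitted=6
After char 9 ('n'=39): chars_in_quartet=2 acc=0xF27 bytes_emitted=6
After char 10 ('U'=20): chars_in_quartet=3 acc=0x3C9D4 bytes_emitted=6
After char 11 ('B'=1): chars_in_quartet=4 acc=0xF27501 -> emit F2 75 01, reset; bytes_emitted=9
After char 12 ('0'=52): chars_in_quartet=1 acc=0x34 bytes_emitted=9
After char 13 ('A'=0): chars_in_quartet=2 acc=0xD00 bytes_emitted=9
Padding '==': partial quartet acc=0xD00 -> emit D0; bytes_emitted=10

Answer: A3 D1 02 67 6E 36 F2 75 01 D0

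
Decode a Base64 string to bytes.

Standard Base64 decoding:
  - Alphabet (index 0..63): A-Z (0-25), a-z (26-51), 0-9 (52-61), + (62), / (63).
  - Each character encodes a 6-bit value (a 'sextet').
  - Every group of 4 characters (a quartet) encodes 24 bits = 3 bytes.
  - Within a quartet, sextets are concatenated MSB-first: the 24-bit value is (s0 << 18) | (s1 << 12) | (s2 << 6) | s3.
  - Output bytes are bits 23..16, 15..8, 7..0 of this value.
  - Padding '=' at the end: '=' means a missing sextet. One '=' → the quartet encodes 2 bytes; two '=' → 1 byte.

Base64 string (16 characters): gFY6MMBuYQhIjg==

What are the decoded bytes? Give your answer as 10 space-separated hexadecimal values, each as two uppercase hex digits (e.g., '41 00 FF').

After char 0 ('g'=32): chars_in_quartet=1 acc=0x20 bytes_emitted=0
After char 1 ('F'=5): chars_in_quartet=2 acc=0x805 bytes_emitted=0
After char 2 ('Y'=24): chars_in_quartet=3 acc=0x20158 bytes_emitted=0
After char 3 ('6'=58): chars_in_quartet=4 acc=0x80563A -> emit 80 56 3A, reset; bytes_emitted=3
After char 4 ('M'=12): chars_in_quartet=1 acc=0xC bytes_emitted=3
After char 5 ('M'=12): chars_in_quartet=2 acc=0x30C bytes_emitted=3
After char 6 ('B'=1): chars_in_quartet=3 acc=0xC301 bytes_emitted=3
After char 7 ('u'=46): chars_in_quartet=4 acc=0x30C06E -> emit 30 C0 6E, reset; bytes_emitted=6
After char 8 ('Y'=24): chars_in_quartet=1 acc=0x18 bytes_emitted=6
After char 9 ('Q'=16): chars_in_quartet=2 acc=0x610 bytes_emitted=6
After char 10 ('h'=33): chars_in_quartet=3 acc=0x18421 bytes_emitted=6
After char 11 ('I'=8): chars_in_quartet=4 acc=0x610848 -> emit 61 08 48, reset; bytes_emitted=9
After char 12 ('j'=35): chars_in_quartet=1 acc=0x23 bytes_emitted=9
After char 13 ('g'=32): chars_in_quartet=2 acc=0x8E0 bytes_emitted=9
Padding '==': partial quartet acc=0x8E0 -> emit 8E; bytes_emitted=10

Answer: 80 56 3A 30 C0 6E 61 08 48 8E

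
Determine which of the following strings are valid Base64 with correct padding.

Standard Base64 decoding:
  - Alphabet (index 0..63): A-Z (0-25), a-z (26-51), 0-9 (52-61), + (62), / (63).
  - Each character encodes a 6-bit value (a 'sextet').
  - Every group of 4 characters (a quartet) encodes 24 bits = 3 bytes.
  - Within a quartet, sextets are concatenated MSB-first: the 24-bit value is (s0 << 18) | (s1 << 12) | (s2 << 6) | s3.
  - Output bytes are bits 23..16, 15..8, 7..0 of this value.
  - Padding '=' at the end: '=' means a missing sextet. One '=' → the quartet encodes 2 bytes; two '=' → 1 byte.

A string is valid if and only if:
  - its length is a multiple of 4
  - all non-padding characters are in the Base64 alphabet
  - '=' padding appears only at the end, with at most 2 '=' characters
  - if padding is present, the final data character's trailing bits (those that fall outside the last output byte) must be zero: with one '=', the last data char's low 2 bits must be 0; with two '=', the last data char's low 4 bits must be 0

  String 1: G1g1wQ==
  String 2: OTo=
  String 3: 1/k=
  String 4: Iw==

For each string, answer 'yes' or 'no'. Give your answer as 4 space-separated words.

String 1: 'G1g1wQ==' → valid
String 2: 'OTo=' → valid
String 3: '1/k=' → valid
String 4: 'Iw==' → valid

Answer: yes yes yes yes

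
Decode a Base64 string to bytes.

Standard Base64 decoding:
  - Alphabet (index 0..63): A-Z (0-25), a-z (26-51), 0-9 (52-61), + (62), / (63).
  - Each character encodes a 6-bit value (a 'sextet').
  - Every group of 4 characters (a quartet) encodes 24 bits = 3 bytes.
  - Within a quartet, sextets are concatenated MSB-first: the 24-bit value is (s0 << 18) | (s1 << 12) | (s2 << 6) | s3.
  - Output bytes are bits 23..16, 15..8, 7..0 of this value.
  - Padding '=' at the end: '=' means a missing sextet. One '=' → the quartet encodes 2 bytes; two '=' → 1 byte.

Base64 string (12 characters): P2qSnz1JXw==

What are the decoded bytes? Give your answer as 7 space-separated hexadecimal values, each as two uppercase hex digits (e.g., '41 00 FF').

Answer: 3F 6A 92 9F 3D 49 5F

Derivation:
After char 0 ('P'=15): chars_in_quartet=1 acc=0xF bytes_emitted=0
After char 1 ('2'=54): chars_in_quartet=2 acc=0x3F6 bytes_emitted=0
After char 2 ('q'=42): chars_in_quartet=3 acc=0xFDAA bytes_emitted=0
After char 3 ('S'=18): chars_in_quartet=4 acc=0x3F6A92 -> emit 3F 6A 92, reset; bytes_emitted=3
After char 4 ('n'=39): chars_in_quartet=1 acc=0x27 bytes_emitted=3
After char 5 ('z'=51): chars_in_quartet=2 acc=0x9F3 bytes_emitted=3
After char 6 ('1'=53): chars_in_quartet=3 acc=0x27CF5 bytes_emitted=3
After char 7 ('J'=9): chars_in_quartet=4 acc=0x9F3D49 -> emit 9F 3D 49, reset; bytes_emitted=6
After char 8 ('X'=23): chars_in_quartet=1 acc=0x17 bytes_emitted=6
After char 9 ('w'=48): chars_in_quartet=2 acc=0x5F0 bytes_emitted=6
Padding '==': partial quartet acc=0x5F0 -> emit 5F; bytes_emitted=7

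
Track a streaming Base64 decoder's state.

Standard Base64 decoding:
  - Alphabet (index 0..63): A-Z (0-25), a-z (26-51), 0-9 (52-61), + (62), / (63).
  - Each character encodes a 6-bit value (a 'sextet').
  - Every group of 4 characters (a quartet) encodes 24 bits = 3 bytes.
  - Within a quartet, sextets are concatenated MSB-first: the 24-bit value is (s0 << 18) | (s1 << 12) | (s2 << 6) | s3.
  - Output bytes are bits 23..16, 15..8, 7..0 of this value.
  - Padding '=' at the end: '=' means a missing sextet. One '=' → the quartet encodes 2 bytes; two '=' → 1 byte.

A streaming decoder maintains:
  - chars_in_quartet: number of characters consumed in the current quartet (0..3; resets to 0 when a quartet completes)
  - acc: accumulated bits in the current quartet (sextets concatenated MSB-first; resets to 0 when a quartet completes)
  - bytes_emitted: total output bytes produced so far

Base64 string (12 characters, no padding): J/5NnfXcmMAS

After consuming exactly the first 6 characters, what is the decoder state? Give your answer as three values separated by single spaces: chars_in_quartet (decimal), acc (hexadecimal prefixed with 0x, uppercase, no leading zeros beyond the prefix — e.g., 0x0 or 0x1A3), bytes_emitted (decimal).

Answer: 2 0x9DF 3

Derivation:
After char 0 ('J'=9): chars_in_quartet=1 acc=0x9 bytes_emitted=0
After char 1 ('/'=63): chars_in_quartet=2 acc=0x27F bytes_emitted=0
After char 2 ('5'=57): chars_in_quartet=3 acc=0x9FF9 bytes_emitted=0
After char 3 ('N'=13): chars_in_quartet=4 acc=0x27FE4D -> emit 27 FE 4D, reset; bytes_emitted=3
After char 4 ('n'=39): chars_in_quartet=1 acc=0x27 bytes_emitted=3
After char 5 ('f'=31): chars_in_quartet=2 acc=0x9DF bytes_emitted=3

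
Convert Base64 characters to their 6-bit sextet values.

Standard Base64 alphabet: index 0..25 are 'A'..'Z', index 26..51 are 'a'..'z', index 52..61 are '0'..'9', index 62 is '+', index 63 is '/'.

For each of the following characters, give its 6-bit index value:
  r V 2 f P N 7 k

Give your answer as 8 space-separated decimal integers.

Answer: 43 21 54 31 15 13 59 36

Derivation:
'r': a..z range, 26 + ord('r') − ord('a') = 43
'V': A..Z range, ord('V') − ord('A') = 21
'2': 0..9 range, 52 + ord('2') − ord('0') = 54
'f': a..z range, 26 + ord('f') − ord('a') = 31
'P': A..Z range, ord('P') − ord('A') = 15
'N': A..Z range, ord('N') − ord('A') = 13
'7': 0..9 range, 52 + ord('7') − ord('0') = 59
'k': a..z range, 26 + ord('k') − ord('a') = 36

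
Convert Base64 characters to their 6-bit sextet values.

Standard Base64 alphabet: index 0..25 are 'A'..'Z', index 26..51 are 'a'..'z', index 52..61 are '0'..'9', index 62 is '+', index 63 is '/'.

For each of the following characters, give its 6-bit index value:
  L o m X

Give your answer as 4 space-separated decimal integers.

'L': A..Z range, ord('L') − ord('A') = 11
'o': a..z range, 26 + ord('o') − ord('a') = 40
'm': a..z range, 26 + ord('m') − ord('a') = 38
'X': A..Z range, ord('X') − ord('A') = 23

Answer: 11 40 38 23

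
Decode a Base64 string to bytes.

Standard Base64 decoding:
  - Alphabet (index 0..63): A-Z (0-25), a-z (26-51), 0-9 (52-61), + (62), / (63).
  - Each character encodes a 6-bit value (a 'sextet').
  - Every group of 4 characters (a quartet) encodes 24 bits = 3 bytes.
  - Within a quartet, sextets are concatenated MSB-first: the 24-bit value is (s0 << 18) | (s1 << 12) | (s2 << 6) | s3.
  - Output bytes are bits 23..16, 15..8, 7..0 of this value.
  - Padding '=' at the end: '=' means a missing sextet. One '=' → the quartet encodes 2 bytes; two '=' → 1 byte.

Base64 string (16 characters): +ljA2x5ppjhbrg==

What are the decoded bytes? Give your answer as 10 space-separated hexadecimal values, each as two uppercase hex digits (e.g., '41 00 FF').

Answer: FA 58 C0 DB 1E 69 A6 38 5B AE

Derivation:
After char 0 ('+'=62): chars_in_quartet=1 acc=0x3E bytes_emitted=0
After char 1 ('l'=37): chars_in_quartet=2 acc=0xFA5 bytes_emitted=0
After char 2 ('j'=35): chars_in_quartet=3 acc=0x3E963 bytes_emitted=0
After char 3 ('A'=0): chars_in_quartet=4 acc=0xFA58C0 -> emit FA 58 C0, reset; bytes_emitted=3
After char 4 ('2'=54): chars_in_quartet=1 acc=0x36 bytes_emitted=3
After char 5 ('x'=49): chars_in_quartet=2 acc=0xDB1 bytes_emitted=3
After char 6 ('5'=57): chars_in_quartet=3 acc=0x36C79 bytes_emitted=3
After char 7 ('p'=41): chars_in_quartet=4 acc=0xDB1E69 -> emit DB 1E 69, reset; bytes_emitted=6
After char 8 ('p'=41): chars_in_quartet=1 acc=0x29 bytes_emitted=6
After char 9 ('j'=35): chars_in_quartet=2 acc=0xA63 bytes_emitted=6
After char 10 ('h'=33): chars_in_quartet=3 acc=0x298E1 bytes_emitted=6
After char 11 ('b'=27): chars_in_quartet=4 acc=0xA6385B -> emit A6 38 5B, reset; bytes_emitted=9
After char 12 ('r'=43): chars_in_quartet=1 acc=0x2B bytes_emitted=9
After char 13 ('g'=32): chars_in_quartet=2 acc=0xAE0 bytes_emitted=9
Padding '==': partial quartet acc=0xAE0 -> emit AE; bytes_emitted=10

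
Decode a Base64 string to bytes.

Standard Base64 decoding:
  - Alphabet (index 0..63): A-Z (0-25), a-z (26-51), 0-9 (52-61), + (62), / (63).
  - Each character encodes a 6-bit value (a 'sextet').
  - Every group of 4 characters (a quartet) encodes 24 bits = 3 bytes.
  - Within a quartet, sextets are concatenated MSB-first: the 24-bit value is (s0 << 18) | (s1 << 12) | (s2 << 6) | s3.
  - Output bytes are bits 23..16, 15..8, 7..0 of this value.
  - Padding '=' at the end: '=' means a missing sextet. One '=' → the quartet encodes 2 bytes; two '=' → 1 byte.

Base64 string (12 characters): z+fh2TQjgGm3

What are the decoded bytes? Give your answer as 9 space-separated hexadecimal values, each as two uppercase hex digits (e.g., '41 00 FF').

Answer: CF E7 E1 D9 34 23 80 69 B7

Derivation:
After char 0 ('z'=51): chars_in_quartet=1 acc=0x33 bytes_emitted=0
After char 1 ('+'=62): chars_in_quartet=2 acc=0xCFE bytes_emitted=0
After char 2 ('f'=31): chars_in_quartet=3 acc=0x33F9F bytes_emitted=0
After char 3 ('h'=33): chars_in_quartet=4 acc=0xCFE7E1 -> emit CF E7 E1, reset; bytes_emitted=3
After char 4 ('2'=54): chars_in_quartet=1 acc=0x36 bytes_emitted=3
After char 5 ('T'=19): chars_in_quartet=2 acc=0xD93 bytes_emitted=3
After char 6 ('Q'=16): chars_in_quartet=3 acc=0x364D0 bytes_emitted=3
After char 7 ('j'=35): chars_in_quartet=4 acc=0xD93423 -> emit D9 34 23, reset; bytes_emitted=6
After char 8 ('g'=32): chars_in_quartet=1 acc=0x20 bytes_emitted=6
After char 9 ('G'=6): chars_in_quartet=2 acc=0x806 bytes_emitted=6
After char 10 ('m'=38): chars_in_quartet=3 acc=0x201A6 bytes_emitted=6
After char 11 ('3'=55): chars_in_quartet=4 acc=0x8069B7 -> emit 80 69 B7, reset; bytes_emitted=9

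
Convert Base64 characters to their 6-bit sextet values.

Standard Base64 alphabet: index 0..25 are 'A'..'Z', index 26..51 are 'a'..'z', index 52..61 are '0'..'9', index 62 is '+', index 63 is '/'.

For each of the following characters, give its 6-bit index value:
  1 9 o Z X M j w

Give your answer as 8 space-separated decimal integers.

Answer: 53 61 40 25 23 12 35 48

Derivation:
'1': 0..9 range, 52 + ord('1') − ord('0') = 53
'9': 0..9 range, 52 + ord('9') − ord('0') = 61
'o': a..z range, 26 + ord('o') − ord('a') = 40
'Z': A..Z range, ord('Z') − ord('A') = 25
'X': A..Z range, ord('X') − ord('A') = 23
'M': A..Z range, ord('M') − ord('A') = 12
'j': a..z range, 26 + ord('j') − ord('a') = 35
'w': a..z range, 26 + ord('w') − ord('a') = 48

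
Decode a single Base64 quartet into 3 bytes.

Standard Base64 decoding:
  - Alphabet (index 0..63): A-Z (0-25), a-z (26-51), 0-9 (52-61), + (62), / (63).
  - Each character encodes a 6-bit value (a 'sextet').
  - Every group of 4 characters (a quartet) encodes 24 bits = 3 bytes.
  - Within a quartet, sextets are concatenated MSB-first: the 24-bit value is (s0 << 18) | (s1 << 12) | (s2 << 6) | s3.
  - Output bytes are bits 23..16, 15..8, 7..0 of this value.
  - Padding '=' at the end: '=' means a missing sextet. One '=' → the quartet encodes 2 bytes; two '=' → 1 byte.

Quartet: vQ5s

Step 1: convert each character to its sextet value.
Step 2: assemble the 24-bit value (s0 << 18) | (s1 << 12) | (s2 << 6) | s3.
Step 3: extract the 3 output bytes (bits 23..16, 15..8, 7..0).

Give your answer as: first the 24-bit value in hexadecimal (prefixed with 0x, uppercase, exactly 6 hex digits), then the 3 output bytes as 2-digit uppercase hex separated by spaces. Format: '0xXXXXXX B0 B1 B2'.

Sextets: v=47, Q=16, 5=57, s=44
24-bit: (47<<18) | (16<<12) | (57<<6) | 44
      = 0xBC0000 | 0x010000 | 0x000E40 | 0x00002C
      = 0xBD0E6C
Bytes: (v>>16)&0xFF=BD, (v>>8)&0xFF=0E, v&0xFF=6C

Answer: 0xBD0E6C BD 0E 6C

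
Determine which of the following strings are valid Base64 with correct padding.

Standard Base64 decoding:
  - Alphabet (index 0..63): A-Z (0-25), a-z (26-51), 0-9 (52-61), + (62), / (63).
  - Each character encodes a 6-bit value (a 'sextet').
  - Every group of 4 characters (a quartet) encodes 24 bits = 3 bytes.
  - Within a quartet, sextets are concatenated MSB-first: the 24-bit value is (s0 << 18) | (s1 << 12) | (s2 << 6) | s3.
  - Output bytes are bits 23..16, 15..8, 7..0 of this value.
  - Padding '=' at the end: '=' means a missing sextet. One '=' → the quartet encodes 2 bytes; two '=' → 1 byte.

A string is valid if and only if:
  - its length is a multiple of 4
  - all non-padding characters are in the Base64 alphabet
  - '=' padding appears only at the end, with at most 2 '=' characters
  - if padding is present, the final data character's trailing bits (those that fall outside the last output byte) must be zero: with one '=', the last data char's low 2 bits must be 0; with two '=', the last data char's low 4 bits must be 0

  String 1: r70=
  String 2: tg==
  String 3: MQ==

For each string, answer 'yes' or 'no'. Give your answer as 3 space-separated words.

String 1: 'r70=' → valid
String 2: 'tg==' → valid
String 3: 'MQ==' → valid

Answer: yes yes yes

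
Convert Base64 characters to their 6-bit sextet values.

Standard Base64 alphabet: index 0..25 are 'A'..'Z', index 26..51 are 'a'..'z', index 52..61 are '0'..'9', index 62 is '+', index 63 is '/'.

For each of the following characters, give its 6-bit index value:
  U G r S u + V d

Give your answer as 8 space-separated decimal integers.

'U': A..Z range, ord('U') − ord('A') = 20
'G': A..Z range, ord('G') − ord('A') = 6
'r': a..z range, 26 + ord('r') − ord('a') = 43
'S': A..Z range, ord('S') − ord('A') = 18
'u': a..z range, 26 + ord('u') − ord('a') = 46
'+': index 62
'V': A..Z range, ord('V') − ord('A') = 21
'd': a..z range, 26 + ord('d') − ord('a') = 29

Answer: 20 6 43 18 46 62 21 29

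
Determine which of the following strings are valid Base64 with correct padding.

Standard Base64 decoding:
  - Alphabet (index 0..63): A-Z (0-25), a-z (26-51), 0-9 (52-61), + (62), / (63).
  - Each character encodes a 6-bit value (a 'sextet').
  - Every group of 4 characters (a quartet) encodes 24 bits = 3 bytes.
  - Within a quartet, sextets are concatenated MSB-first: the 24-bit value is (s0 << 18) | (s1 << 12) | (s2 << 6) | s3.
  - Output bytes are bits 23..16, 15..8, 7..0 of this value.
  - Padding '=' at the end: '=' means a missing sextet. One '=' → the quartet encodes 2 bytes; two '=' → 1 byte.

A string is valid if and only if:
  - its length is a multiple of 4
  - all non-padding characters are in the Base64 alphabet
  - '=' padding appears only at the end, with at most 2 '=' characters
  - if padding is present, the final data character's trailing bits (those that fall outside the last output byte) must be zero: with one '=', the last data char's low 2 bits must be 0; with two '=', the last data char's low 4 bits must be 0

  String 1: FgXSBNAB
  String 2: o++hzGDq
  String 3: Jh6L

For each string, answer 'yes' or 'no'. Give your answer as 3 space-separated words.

String 1: 'FgXSBNAB' → valid
String 2: 'o++hzGDq' → valid
String 3: 'Jh6L' → valid

Answer: yes yes yes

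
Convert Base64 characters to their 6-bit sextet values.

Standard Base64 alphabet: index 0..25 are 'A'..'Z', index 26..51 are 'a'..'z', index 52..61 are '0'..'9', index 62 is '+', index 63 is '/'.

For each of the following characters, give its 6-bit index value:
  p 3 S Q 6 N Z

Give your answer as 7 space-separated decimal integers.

'p': a..z range, 26 + ord('p') − ord('a') = 41
'3': 0..9 range, 52 + ord('3') − ord('0') = 55
'S': A..Z range, ord('S') − ord('A') = 18
'Q': A..Z range, ord('Q') − ord('A') = 16
'6': 0..9 range, 52 + ord('6') − ord('0') = 58
'N': A..Z range, ord('N') − ord('A') = 13
'Z': A..Z range, ord('Z') − ord('A') = 25

Answer: 41 55 18 16 58 13 25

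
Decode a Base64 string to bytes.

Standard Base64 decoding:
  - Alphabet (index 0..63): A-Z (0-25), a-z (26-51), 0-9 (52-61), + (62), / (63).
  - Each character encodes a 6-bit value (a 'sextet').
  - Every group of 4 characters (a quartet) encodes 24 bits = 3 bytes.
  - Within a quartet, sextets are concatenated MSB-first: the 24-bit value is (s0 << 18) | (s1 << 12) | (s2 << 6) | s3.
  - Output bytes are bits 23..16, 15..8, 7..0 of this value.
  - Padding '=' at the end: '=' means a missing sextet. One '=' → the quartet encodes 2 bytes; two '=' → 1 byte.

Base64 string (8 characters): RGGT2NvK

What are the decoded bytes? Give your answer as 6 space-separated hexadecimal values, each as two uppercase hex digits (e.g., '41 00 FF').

After char 0 ('R'=17): chars_in_quartet=1 acc=0x11 bytes_emitted=0
After char 1 ('G'=6): chars_in_quartet=2 acc=0x446 bytes_emitted=0
After char 2 ('G'=6): chars_in_quartet=3 acc=0x11186 bytes_emitted=0
After char 3 ('T'=19): chars_in_quartet=4 acc=0x446193 -> emit 44 61 93, reset; bytes_emitted=3
After char 4 ('2'=54): chars_in_quartet=1 acc=0x36 bytes_emitted=3
After char 5 ('N'=13): chars_in_quartet=2 acc=0xD8D bytes_emitted=3
After char 6 ('v'=47): chars_in_quartet=3 acc=0x3636F bytes_emitted=3
After char 7 ('K'=10): chars_in_quartet=4 acc=0xD8DBCA -> emit D8 DB CA, reset; bytes_emitted=6

Answer: 44 61 93 D8 DB CA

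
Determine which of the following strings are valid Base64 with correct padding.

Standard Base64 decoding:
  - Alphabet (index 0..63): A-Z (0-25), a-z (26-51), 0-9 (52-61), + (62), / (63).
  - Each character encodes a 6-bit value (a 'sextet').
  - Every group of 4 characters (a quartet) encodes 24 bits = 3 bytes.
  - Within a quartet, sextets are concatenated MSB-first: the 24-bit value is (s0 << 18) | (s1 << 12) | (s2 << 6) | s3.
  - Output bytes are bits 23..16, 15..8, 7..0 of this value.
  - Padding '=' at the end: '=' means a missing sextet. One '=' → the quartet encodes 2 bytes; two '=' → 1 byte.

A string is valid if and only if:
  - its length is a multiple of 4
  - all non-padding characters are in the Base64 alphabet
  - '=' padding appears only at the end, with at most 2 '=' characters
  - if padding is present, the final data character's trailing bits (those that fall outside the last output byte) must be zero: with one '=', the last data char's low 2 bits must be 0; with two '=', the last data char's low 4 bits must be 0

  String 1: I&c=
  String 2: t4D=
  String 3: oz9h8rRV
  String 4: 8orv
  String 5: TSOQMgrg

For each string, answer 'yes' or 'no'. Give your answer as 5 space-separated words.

Answer: no no yes yes yes

Derivation:
String 1: 'I&c=' → invalid (bad char(s): ['&'])
String 2: 't4D=' → invalid (bad trailing bits)
String 3: 'oz9h8rRV' → valid
String 4: '8orv' → valid
String 5: 'TSOQMgrg' → valid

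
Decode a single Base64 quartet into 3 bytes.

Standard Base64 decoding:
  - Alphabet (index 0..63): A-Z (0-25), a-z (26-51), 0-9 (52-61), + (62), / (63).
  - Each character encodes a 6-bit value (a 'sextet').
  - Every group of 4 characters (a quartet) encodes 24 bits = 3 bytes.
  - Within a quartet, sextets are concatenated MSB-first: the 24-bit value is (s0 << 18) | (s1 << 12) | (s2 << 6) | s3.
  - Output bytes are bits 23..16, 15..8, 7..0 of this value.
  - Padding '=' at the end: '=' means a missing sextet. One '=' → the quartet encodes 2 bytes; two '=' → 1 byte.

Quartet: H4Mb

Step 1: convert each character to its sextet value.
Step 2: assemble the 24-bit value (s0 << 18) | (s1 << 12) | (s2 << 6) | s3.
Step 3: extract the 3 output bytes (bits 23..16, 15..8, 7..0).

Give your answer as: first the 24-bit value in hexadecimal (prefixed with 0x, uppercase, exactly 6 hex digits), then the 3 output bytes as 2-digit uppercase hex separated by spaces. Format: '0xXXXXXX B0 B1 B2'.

Answer: 0x1F831B 1F 83 1B

Derivation:
Sextets: H=7, 4=56, M=12, b=27
24-bit: (7<<18) | (56<<12) | (12<<6) | 27
      = 0x1C0000 | 0x038000 | 0x000300 | 0x00001B
      = 0x1F831B
Bytes: (v>>16)&0xFF=1F, (v>>8)&0xFF=83, v&0xFF=1B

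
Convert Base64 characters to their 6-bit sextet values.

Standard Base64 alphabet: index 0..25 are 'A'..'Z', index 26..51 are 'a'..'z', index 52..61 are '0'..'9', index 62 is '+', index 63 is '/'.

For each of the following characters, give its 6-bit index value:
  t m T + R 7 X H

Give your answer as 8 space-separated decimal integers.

't': a..z range, 26 + ord('t') − ord('a') = 45
'm': a..z range, 26 + ord('m') − ord('a') = 38
'T': A..Z range, ord('T') − ord('A') = 19
'+': index 62
'R': A..Z range, ord('R') − ord('A') = 17
'7': 0..9 range, 52 + ord('7') − ord('0') = 59
'X': A..Z range, ord('X') − ord('A') = 23
'H': A..Z range, ord('H') − ord('A') = 7

Answer: 45 38 19 62 17 59 23 7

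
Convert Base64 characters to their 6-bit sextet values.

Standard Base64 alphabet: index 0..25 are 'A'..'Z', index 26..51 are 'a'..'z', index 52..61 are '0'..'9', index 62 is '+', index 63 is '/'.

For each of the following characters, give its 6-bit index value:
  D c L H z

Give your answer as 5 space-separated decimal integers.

Answer: 3 28 11 7 51

Derivation:
'D': A..Z range, ord('D') − ord('A') = 3
'c': a..z range, 26 + ord('c') − ord('a') = 28
'L': A..Z range, ord('L') − ord('A') = 11
'H': A..Z range, ord('H') − ord('A') = 7
'z': a..z range, 26 + ord('z') − ord('a') = 51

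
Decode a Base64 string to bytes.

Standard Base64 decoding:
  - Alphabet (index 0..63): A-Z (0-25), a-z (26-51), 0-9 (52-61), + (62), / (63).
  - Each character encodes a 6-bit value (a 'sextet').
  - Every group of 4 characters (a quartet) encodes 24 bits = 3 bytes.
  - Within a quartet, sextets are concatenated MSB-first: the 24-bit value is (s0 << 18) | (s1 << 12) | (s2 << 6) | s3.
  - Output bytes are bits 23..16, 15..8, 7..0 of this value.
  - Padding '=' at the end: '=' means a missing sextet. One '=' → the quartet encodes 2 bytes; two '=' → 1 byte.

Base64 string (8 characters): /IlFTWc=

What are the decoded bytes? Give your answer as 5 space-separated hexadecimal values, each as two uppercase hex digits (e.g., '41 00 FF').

Answer: FC 89 45 4D 67

Derivation:
After char 0 ('/'=63): chars_in_quartet=1 acc=0x3F bytes_emitted=0
After char 1 ('I'=8): chars_in_quartet=2 acc=0xFC8 bytes_emitted=0
After char 2 ('l'=37): chars_in_quartet=3 acc=0x3F225 bytes_emitted=0
After char 3 ('F'=5): chars_in_quartet=4 acc=0xFC8945 -> emit FC 89 45, reset; bytes_emitted=3
After char 4 ('T'=19): chars_in_quartet=1 acc=0x13 bytes_emitted=3
After char 5 ('W'=22): chars_in_quartet=2 acc=0x4D6 bytes_emitted=3
After char 6 ('c'=28): chars_in_quartet=3 acc=0x1359C bytes_emitted=3
Padding '=': partial quartet acc=0x1359C -> emit 4D 67; bytes_emitted=5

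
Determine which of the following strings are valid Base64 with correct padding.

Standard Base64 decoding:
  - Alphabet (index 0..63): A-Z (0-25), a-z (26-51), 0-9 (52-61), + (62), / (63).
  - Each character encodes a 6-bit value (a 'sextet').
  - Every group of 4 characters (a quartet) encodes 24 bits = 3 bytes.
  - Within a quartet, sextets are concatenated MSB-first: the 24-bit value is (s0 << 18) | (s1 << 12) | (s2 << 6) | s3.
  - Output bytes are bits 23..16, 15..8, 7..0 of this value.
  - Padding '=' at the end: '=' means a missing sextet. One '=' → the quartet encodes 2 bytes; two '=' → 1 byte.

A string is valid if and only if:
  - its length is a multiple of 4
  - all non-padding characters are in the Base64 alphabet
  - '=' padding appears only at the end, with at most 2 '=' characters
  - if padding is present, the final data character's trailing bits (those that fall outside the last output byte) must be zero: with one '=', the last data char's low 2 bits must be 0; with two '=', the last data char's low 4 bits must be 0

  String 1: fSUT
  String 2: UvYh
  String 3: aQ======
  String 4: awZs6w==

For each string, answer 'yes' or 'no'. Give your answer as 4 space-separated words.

String 1: 'fSUT' → valid
String 2: 'UvYh' → valid
String 3: 'aQ======' → invalid (6 pad chars (max 2))
String 4: 'awZs6w==' → valid

Answer: yes yes no yes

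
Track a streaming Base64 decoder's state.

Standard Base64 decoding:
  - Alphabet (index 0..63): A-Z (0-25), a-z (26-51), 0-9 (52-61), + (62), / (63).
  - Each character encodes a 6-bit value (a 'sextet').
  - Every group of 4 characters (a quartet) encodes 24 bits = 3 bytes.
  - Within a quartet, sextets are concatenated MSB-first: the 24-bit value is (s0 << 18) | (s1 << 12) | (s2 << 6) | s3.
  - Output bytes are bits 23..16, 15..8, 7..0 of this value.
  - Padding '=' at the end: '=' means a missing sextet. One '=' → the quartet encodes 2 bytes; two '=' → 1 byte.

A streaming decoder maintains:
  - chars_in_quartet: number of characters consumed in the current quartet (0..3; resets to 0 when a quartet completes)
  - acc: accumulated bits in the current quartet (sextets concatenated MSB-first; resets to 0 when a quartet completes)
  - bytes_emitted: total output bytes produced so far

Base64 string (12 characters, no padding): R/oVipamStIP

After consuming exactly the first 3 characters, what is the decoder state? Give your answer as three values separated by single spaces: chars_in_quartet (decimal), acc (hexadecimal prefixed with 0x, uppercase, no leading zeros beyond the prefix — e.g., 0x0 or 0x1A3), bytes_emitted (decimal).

Answer: 3 0x11FE8 0

Derivation:
After char 0 ('R'=17): chars_in_quartet=1 acc=0x11 bytes_emitted=0
After char 1 ('/'=63): chars_in_quartet=2 acc=0x47F bytes_emitted=0
After char 2 ('o'=40): chars_in_quartet=3 acc=0x11FE8 bytes_emitted=0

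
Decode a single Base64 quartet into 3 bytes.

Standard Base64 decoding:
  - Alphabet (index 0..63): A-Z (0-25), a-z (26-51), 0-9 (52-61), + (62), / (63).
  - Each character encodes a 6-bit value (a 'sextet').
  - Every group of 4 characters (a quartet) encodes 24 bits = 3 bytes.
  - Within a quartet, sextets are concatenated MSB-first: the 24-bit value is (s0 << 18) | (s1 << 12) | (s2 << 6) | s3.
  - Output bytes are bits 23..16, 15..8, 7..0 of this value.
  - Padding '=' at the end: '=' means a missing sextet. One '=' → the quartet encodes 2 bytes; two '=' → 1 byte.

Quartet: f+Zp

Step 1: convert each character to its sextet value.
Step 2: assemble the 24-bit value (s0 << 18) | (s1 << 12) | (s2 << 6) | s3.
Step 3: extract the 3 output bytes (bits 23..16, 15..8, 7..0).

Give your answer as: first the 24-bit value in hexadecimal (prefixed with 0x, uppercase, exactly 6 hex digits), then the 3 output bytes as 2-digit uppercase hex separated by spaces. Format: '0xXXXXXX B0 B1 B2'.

Sextets: f=31, +=62, Z=25, p=41
24-bit: (31<<18) | (62<<12) | (25<<6) | 41
      = 0x7C0000 | 0x03E000 | 0x000640 | 0x000029
      = 0x7FE669
Bytes: (v>>16)&0xFF=7F, (v>>8)&0xFF=E6, v&0xFF=69

Answer: 0x7FE669 7F E6 69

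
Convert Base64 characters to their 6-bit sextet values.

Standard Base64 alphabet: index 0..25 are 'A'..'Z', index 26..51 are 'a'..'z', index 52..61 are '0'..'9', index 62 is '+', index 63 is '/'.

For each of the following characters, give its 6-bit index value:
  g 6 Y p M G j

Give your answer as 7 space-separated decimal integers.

Answer: 32 58 24 41 12 6 35

Derivation:
'g': a..z range, 26 + ord('g') − ord('a') = 32
'6': 0..9 range, 52 + ord('6') − ord('0') = 58
'Y': A..Z range, ord('Y') − ord('A') = 24
'p': a..z range, 26 + ord('p') − ord('a') = 41
'M': A..Z range, ord('M') − ord('A') = 12
'G': A..Z range, ord('G') − ord('A') = 6
'j': a..z range, 26 + ord('j') − ord('a') = 35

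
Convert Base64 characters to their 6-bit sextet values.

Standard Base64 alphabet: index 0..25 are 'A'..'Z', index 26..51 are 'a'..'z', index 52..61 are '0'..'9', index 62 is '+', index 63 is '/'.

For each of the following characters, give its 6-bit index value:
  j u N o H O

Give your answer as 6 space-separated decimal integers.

Answer: 35 46 13 40 7 14

Derivation:
'j': a..z range, 26 + ord('j') − ord('a') = 35
'u': a..z range, 26 + ord('u') − ord('a') = 46
'N': A..Z range, ord('N') − ord('A') = 13
'o': a..z range, 26 + ord('o') − ord('a') = 40
'H': A..Z range, ord('H') − ord('A') = 7
'O': A..Z range, ord('O') − ord('A') = 14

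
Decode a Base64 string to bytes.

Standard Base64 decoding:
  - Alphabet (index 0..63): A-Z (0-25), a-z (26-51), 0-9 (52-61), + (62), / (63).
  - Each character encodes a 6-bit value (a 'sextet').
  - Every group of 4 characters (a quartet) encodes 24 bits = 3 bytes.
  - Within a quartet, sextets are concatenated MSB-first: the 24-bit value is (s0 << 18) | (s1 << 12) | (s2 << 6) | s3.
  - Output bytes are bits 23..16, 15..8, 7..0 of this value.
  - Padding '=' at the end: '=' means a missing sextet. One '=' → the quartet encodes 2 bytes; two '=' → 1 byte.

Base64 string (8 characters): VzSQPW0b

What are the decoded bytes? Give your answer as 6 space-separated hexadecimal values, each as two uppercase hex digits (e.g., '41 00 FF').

Answer: 57 34 90 3D 6D 1B

Derivation:
After char 0 ('V'=21): chars_in_quartet=1 acc=0x15 bytes_emitted=0
After char 1 ('z'=51): chars_in_quartet=2 acc=0x573 bytes_emitted=0
After char 2 ('S'=18): chars_in_quartet=3 acc=0x15CD2 bytes_emitted=0
After char 3 ('Q'=16): chars_in_quartet=4 acc=0x573490 -> emit 57 34 90, reset; bytes_emitted=3
After char 4 ('P'=15): chars_in_quartet=1 acc=0xF bytes_emitted=3
After char 5 ('W'=22): chars_in_quartet=2 acc=0x3D6 bytes_emitted=3
After char 6 ('0'=52): chars_in_quartet=3 acc=0xF5B4 bytes_emitted=3
After char 7 ('b'=27): chars_in_quartet=4 acc=0x3D6D1B -> emit 3D 6D 1B, reset; bytes_emitted=6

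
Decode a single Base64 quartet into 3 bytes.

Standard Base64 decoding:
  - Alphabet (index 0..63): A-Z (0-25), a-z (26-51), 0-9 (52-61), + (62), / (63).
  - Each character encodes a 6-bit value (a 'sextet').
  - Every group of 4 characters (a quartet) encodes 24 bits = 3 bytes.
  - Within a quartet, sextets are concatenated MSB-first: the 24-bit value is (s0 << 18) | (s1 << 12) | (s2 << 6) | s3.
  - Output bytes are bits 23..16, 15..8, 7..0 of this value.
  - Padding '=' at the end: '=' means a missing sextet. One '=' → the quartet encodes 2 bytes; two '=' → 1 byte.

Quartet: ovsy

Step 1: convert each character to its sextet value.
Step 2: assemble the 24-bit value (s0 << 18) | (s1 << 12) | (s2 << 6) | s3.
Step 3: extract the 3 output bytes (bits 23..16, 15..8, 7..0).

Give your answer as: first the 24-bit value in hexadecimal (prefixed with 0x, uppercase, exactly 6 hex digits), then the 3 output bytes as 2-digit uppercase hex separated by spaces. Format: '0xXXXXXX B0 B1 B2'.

Sextets: o=40, v=47, s=44, y=50
24-bit: (40<<18) | (47<<12) | (44<<6) | 50
      = 0xA00000 | 0x02F000 | 0x000B00 | 0x000032
      = 0xA2FB32
Bytes: (v>>16)&0xFF=A2, (v>>8)&0xFF=FB, v&0xFF=32

Answer: 0xA2FB32 A2 FB 32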